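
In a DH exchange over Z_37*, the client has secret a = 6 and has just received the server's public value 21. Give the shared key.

10

Shared key K = 21^6 mod 37.
21^1 ≡ 21 (mod 37)
21^2 = (21^1)^2 ≡ 21^2 = 441 ≡ 34 (mod 37)
21^4 = (21^2)^2 ≡ 34^2 = 1156 ≡ 9 (mod 37)
21^6 = 21^4 · 21^2 ≡ 9 · 34 ≡ 10 (mod 37).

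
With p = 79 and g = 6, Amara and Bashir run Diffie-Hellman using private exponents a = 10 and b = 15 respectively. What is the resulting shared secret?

67

Amara sends A = g^a mod p = 6^10 mod 79.
6^1 ≡ 6 (mod 79)
6^2 = (6^1)^2 ≡ 6^2 = 36 ≡ 36 (mod 79)
6^4 = (6^2)^2 ≡ 36^2 = 1296 ≡ 32 (mod 79)
6^8 = (6^4)^2 ≡ 32^2 = 1024 ≡ 76 (mod 79)
6^10 = 6^8 · 6^2 ≡ 76 · 36 ≡ 50 (mod 79).
So A = 50. Bashir then computes K = A^b mod p = 50^15 mod 79.
50^1 ≡ 50 (mod 79)
50^2 = (50^1)^2 ≡ 50^2 = 2500 ≡ 51 (mod 79)
50^4 = (50^2)^2 ≡ 51^2 = 2601 ≡ 73 (mod 79)
50^8 = (50^4)^2 ≡ 73^2 = 5329 ≡ 36 (mod 79)
50^15 = 50^8 · 50^4 · 50^2 · 50^1 ≡ 36 · 73 · 51 · 50 ≡ 67 (mod 79).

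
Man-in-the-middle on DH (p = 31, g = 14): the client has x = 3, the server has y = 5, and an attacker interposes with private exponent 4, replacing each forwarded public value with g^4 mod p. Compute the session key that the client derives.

The client receives an attacker's public value M = 14^4 mod 31 instead of the honest one.
14^1 ≡ 14 (mod 31)
14^2 = (14^1)^2 ≡ 14^2 = 196 ≡ 10 (mod 31)
14^4 = (14^2)^2 ≡ 10^2 = 100 ≡ 7 (mod 31)
So M = 7. The client computes K = M^3 mod 31.
7^1 ≡ 7 (mod 31)
7^2 = (7^1)^2 ≡ 7^2 = 49 ≡ 18 (mod 31)
7^3 = 7^2 · 7^1 ≡ 18 · 7 ≡ 2 (mod 31).

2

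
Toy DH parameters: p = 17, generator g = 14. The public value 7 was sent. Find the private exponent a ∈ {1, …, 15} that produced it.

Try successive powers of 14 modulo 17:
14^1 ≡ 14
14^2 ≡ 9
14^3 ≡ 7
Found: a = 3.

3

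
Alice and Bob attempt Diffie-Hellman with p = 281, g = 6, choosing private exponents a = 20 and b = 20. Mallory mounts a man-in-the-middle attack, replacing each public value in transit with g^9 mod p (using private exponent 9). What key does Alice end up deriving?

Alice receives Mallory's public value M = 6^9 mod 281 instead of the honest one.
6^1 ≡ 6 (mod 281)
6^2 = (6^1)^2 ≡ 6^2 = 36 ≡ 36 (mod 281)
6^4 = (6^2)^2 ≡ 36^2 = 1296 ≡ 172 (mod 281)
6^8 = (6^4)^2 ≡ 172^2 = 29584 ≡ 79 (mod 281)
6^9 = 6^8 · 6^1 ≡ 79 · 6 ≡ 193 (mod 281).
So M = 193. Alice computes K = M^20 mod 281.
193^1 ≡ 193 (mod 281)
193^2 = (193^1)^2 ≡ 193^2 = 37249 ≡ 157 (mod 281)
193^4 = (193^2)^2 ≡ 157^2 = 24649 ≡ 202 (mod 281)
193^8 = (193^4)^2 ≡ 202^2 = 40804 ≡ 59 (mod 281)
193^16 = (193^8)^2 ≡ 59^2 = 3481 ≡ 109 (mod 281)
193^20 = 193^16 · 193^4 ≡ 109 · 202 ≡ 100 (mod 281).

100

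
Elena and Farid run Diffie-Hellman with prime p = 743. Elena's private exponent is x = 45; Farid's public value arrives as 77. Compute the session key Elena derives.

394

Shared key K = 77^45 mod 743.
77^1 ≡ 77 (mod 743)
77^2 = (77^1)^2 ≡ 77^2 = 5929 ≡ 728 (mod 743)
77^4 = (77^2)^2 ≡ 728^2 = 529984 ≡ 225 (mod 743)
77^8 = (77^4)^2 ≡ 225^2 = 50625 ≡ 101 (mod 743)
77^16 = (77^8)^2 ≡ 101^2 = 10201 ≡ 542 (mod 743)
77^32 = (77^16)^2 ≡ 542^2 = 293764 ≡ 279 (mod 743)
77^45 = 77^32 · 77^8 · 77^4 · 77^1 ≡ 279 · 101 · 225 · 77 ≡ 394 (mod 743).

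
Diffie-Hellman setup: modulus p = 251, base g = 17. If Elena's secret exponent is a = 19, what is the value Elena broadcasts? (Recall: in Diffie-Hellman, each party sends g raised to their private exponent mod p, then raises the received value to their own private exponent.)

Public value = 17^19 mod 251.
17^1 ≡ 17 (mod 251)
17^2 = (17^1)^2 ≡ 17^2 = 289 ≡ 38 (mod 251)
17^4 = (17^2)^2 ≡ 38^2 = 1444 ≡ 189 (mod 251)
17^8 = (17^4)^2 ≡ 189^2 = 35721 ≡ 79 (mod 251)
17^16 = (17^8)^2 ≡ 79^2 = 6241 ≡ 217 (mod 251)
17^19 = 17^16 · 17^2 · 17^1 ≡ 217 · 38 · 17 ≡ 124 (mod 251).

124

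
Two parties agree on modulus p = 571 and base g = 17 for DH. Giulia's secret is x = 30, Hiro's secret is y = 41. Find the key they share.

55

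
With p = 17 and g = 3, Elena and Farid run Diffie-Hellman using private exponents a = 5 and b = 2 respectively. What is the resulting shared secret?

Elena sends A = g^a mod p = 3^5 mod 17.
3^1 ≡ 3 (mod 17)
3^2 = (3^1)^2 ≡ 3^2 = 9 ≡ 9 (mod 17)
3^4 = (3^2)^2 ≡ 9^2 = 81 ≡ 13 (mod 17)
3^5 = 3^4 · 3^1 ≡ 13 · 3 ≡ 5 (mod 17).
So A = 5. Farid then computes K = A^b mod p = 5^2 mod 17.
5^1 ≡ 5 (mod 17)
5^2 = (5^1)^2 ≡ 5^2 = 25 ≡ 8 (mod 17)

8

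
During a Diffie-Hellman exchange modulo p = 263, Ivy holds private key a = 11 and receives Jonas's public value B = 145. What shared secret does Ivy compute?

46

Shared key K = 145^11 mod 263.
145^1 ≡ 145 (mod 263)
145^2 = (145^1)^2 ≡ 145^2 = 21025 ≡ 248 (mod 263)
145^4 = (145^2)^2 ≡ 248^2 = 61504 ≡ 225 (mod 263)
145^8 = (145^4)^2 ≡ 225^2 = 50625 ≡ 129 (mod 263)
145^11 = 145^8 · 145^2 · 145^1 ≡ 129 · 248 · 145 ≡ 46 (mod 263).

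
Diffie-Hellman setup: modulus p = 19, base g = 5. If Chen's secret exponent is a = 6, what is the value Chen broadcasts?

7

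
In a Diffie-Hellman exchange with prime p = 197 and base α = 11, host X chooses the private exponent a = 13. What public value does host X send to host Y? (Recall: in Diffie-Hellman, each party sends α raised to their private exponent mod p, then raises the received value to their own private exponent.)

3

Public value = 11^13 mod 197.
11^1 ≡ 11 (mod 197)
11^2 = (11^1)^2 ≡ 11^2 = 121 ≡ 121 (mod 197)
11^4 = (11^2)^2 ≡ 121^2 = 14641 ≡ 63 (mod 197)
11^8 = (11^4)^2 ≡ 63^2 = 3969 ≡ 29 (mod 197)
11^13 = 11^8 · 11^4 · 11^1 ≡ 29 · 63 · 11 ≡ 3 (mod 197).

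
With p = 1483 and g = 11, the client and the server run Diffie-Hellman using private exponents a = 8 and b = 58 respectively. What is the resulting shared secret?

281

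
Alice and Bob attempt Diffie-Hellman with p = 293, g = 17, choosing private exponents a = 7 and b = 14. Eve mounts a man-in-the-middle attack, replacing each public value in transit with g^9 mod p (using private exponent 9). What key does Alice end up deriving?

Alice receives Eve's public value M = 17^9 mod 293 instead of the honest one.
17^1 ≡ 17 (mod 293)
17^2 = (17^1)^2 ≡ 17^2 = 289 ≡ 289 (mod 293)
17^4 = (17^2)^2 ≡ 289^2 = 83521 ≡ 16 (mod 293)
17^8 = (17^4)^2 ≡ 16^2 = 256 ≡ 256 (mod 293)
17^9 = 17^8 · 17^1 ≡ 256 · 17 ≡ 250 (mod 293).
So M = 250. Alice computes K = M^7 mod 293.
250^1 ≡ 250 (mod 293)
250^2 = (250^1)^2 ≡ 250^2 = 62500 ≡ 91 (mod 293)
250^4 = (250^2)^2 ≡ 91^2 = 8281 ≡ 77 (mod 293)
250^7 = 250^4 · 250^2 · 250^1 ≡ 77 · 91 · 250 ≡ 196 (mod 293).

196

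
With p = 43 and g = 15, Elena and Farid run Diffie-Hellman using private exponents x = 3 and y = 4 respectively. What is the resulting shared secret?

Elena sends A = g^x mod p = 15^3 mod 43.
15^1 ≡ 15 (mod 43)
15^2 = (15^1)^2 ≡ 15^2 = 225 ≡ 10 (mod 43)
15^3 = 15^2 · 15^1 ≡ 10 · 15 ≡ 21 (mod 43).
So A = 21. Farid then computes K = A^y mod p = 21^4 mod 43.
21^1 ≡ 21 (mod 43)
21^2 = (21^1)^2 ≡ 21^2 = 441 ≡ 11 (mod 43)
21^4 = (21^2)^2 ≡ 11^2 = 121 ≡ 35 (mod 43)

35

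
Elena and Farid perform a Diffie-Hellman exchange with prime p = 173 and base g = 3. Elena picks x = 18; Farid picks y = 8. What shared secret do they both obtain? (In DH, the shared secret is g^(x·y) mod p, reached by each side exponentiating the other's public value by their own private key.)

Farid sends B = g^y mod p = 3^8 mod 173.
3^1 ≡ 3 (mod 173)
3^2 = (3^1)^2 ≡ 3^2 = 9 ≡ 9 (mod 173)
3^4 = (3^2)^2 ≡ 9^2 = 81 ≡ 81 (mod 173)
3^8 = (3^4)^2 ≡ 81^2 = 6561 ≡ 160 (mod 173)
So B = 160. Elena then computes K = B^x mod p = 160^18 mod 173.
160^1 ≡ 160 (mod 173)
160^2 = (160^1)^2 ≡ 160^2 = 25600 ≡ 169 (mod 173)
160^4 = (160^2)^2 ≡ 169^2 = 28561 ≡ 16 (mod 173)
160^8 = (160^4)^2 ≡ 16^2 = 256 ≡ 83 (mod 173)
160^16 = (160^8)^2 ≡ 83^2 = 6889 ≡ 142 (mod 173)
160^18 = 160^16 · 160^2 ≡ 142 · 169 ≡ 124 (mod 173).

124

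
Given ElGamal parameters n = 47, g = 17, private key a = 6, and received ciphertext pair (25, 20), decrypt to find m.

22

Shared mask s = c₁^a mod n = 25^6 mod 47.
25^1 ≡ 25 (mod 47)
25^2 = (25^1)^2 ≡ 25^2 = 625 ≡ 14 (mod 47)
25^4 = (25^2)^2 ≡ 14^2 = 196 ≡ 8 (mod 47)
25^6 = 25^4 · 25^2 ≡ 8 · 14 ≡ 18 (mod 47).
So s = 18; s⁻¹ ≡ 34 (mod 47).
m = c₂ · s⁻¹ mod 47 = 20 · 34 mod 47 = 22.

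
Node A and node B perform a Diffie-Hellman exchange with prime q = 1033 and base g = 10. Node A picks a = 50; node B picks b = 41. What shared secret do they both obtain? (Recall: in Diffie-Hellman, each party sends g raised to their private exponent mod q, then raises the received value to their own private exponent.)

978

Node A sends A = g^a mod q = 10^50 mod 1033.
10^1 ≡ 10 (mod 1033)
10^2 = (10^1)^2 ≡ 10^2 = 100 ≡ 100 (mod 1033)
10^4 = (10^2)^2 ≡ 100^2 = 10000 ≡ 703 (mod 1033)
10^8 = (10^4)^2 ≡ 703^2 = 494209 ≡ 435 (mod 1033)
10^16 = (10^8)^2 ≡ 435^2 = 189225 ≡ 186 (mod 1033)
10^32 = (10^16)^2 ≡ 186^2 = 34596 ≡ 507 (mod 1033)
10^50 = 10^32 · 10^16 · 10^2 ≡ 507 · 186 · 100 ≡ 976 (mod 1033).
So A = 976. Node B then computes K = A^b mod q = 976^41 mod 1033.
976^1 ≡ 976 (mod 1033)
976^2 = (976^1)^2 ≡ 976^2 = 952576 ≡ 150 (mod 1033)
976^4 = (976^2)^2 ≡ 150^2 = 22500 ≡ 807 (mod 1033)
976^8 = (976^4)^2 ≡ 807^2 = 651249 ≡ 459 (mod 1033)
976^16 = (976^8)^2 ≡ 459^2 = 210681 ≡ 982 (mod 1033)
976^32 = (976^16)^2 ≡ 982^2 = 964324 ≡ 535 (mod 1033)
976^41 = 976^32 · 976^8 · 976^1 ≡ 535 · 459 · 976 ≡ 978 (mod 1033).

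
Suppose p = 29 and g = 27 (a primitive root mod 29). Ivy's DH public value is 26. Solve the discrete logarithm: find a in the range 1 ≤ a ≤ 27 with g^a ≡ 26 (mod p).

Try successive powers of 27 modulo 29:
27^1 ≡ 27
27^2 ≡ 4
27^3 ≡ 21
27^4 ≡ 16
27^5 ≡ 26
Found: a = 5.

5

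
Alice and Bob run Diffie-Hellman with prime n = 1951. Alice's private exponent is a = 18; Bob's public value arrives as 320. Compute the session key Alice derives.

955

Shared key K = 320^18 mod 1951.
320^1 ≡ 320 (mod 1951)
320^2 = (320^1)^2 ≡ 320^2 = 102400 ≡ 948 (mod 1951)
320^4 = (320^2)^2 ≡ 948^2 = 898704 ≡ 1244 (mod 1951)
320^8 = (320^4)^2 ≡ 1244^2 = 1547536 ≡ 393 (mod 1951)
320^16 = (320^8)^2 ≡ 393^2 = 154449 ≡ 320 (mod 1951)
320^18 = 320^16 · 320^2 ≡ 320 · 948 ≡ 955 (mod 1951).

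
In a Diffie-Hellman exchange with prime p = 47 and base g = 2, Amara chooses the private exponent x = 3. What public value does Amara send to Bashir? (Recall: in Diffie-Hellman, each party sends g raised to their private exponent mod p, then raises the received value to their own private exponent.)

8

Public value = 2^{3} \pmod{47}.
2^1 ≡ 2 (mod 47)
2^2 = (2^1)^2 ≡ 2^2 = 4 ≡ 4 (mod 47)
2^3 = 2^2 · 2^1 ≡ 4 · 2 ≡ 8 (mod 47).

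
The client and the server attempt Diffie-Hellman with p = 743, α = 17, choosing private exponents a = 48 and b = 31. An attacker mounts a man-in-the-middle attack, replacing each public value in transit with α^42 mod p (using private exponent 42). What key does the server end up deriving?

The server receives an attacker's public value M = 17^42 mod 743 instead of the honest one.
17^1 ≡ 17 (mod 743)
17^2 = (17^1)^2 ≡ 17^2 = 289 ≡ 289 (mod 743)
17^4 = (17^2)^2 ≡ 289^2 = 83521 ≡ 305 (mod 743)
17^8 = (17^4)^2 ≡ 305^2 = 93025 ≡ 150 (mod 743)
17^16 = (17^8)^2 ≡ 150^2 = 22500 ≡ 210 (mod 743)
17^32 = (17^16)^2 ≡ 210^2 = 44100 ≡ 263 (mod 743)
17^42 = 17^32 · 17^8 · 17^2 ≡ 263 · 150 · 289 ≡ 458 (mod 743).
So M = 458. The server computes K = M^31 mod 743.
458^1 ≡ 458 (mod 743)
458^2 = (458^1)^2 ≡ 458^2 = 209764 ≡ 238 (mod 743)
458^4 = (458^2)^2 ≡ 238^2 = 56644 ≡ 176 (mod 743)
458^8 = (458^4)^2 ≡ 176^2 = 30976 ≡ 513 (mod 743)
458^16 = (458^8)^2 ≡ 513^2 = 263169 ≡ 147 (mod 743)
458^31 = 458^16 · 458^8 · 458^4 · 458^2 · 458^1 ≡ 147 · 513 · 176 · 238 · 458 ≡ 675 (mod 743).

675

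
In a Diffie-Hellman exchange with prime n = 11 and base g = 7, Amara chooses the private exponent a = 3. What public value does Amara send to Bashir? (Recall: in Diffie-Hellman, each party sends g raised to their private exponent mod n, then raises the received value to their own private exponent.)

Public value = 7^3 (mod 11).
7^1 ≡ 7 (mod 11)
7^2 = (7^1)^2 ≡ 7^2 = 49 ≡ 5 (mod 11)
7^3 = 7^2 · 7^1 ≡ 5 · 7 ≡ 2 (mod 11).

2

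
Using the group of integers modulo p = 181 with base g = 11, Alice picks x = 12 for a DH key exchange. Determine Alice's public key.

145

Public value = 11^12 mod 181.
11^1 ≡ 11 (mod 181)
11^2 = (11^1)^2 ≡ 11^2 = 121 ≡ 121 (mod 181)
11^4 = (11^2)^2 ≡ 121^2 = 14641 ≡ 161 (mod 181)
11^8 = (11^4)^2 ≡ 161^2 = 25921 ≡ 38 (mod 181)
11^12 = 11^8 · 11^4 ≡ 38 · 161 ≡ 145 (mod 181).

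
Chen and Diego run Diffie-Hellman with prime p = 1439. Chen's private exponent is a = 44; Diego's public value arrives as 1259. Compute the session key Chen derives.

Shared key K = 1259^44 mod 1439.
1259^1 ≡ 1259 (mod 1439)
1259^2 = (1259^1)^2 ≡ 1259^2 = 1585081 ≡ 742 (mod 1439)
1259^4 = (1259^2)^2 ≡ 742^2 = 550564 ≡ 866 (mod 1439)
1259^8 = (1259^4)^2 ≡ 866^2 = 749956 ≡ 237 (mod 1439)
1259^16 = (1259^8)^2 ≡ 237^2 = 56169 ≡ 48 (mod 1439)
1259^32 = (1259^16)^2 ≡ 48^2 = 2304 ≡ 865 (mod 1439)
1259^44 = 1259^32 · 1259^8 · 1259^4 ≡ 865 · 237 · 866 ≡ 583 (mod 1439).

583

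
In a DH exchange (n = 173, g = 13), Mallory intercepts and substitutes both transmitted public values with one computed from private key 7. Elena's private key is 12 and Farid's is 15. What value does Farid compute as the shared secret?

Farid receives Mallory's public value M = 13^7 mod 173 instead of the honest one.
13^1 ≡ 13 (mod 173)
13^2 = (13^1)^2 ≡ 13^2 = 169 ≡ 169 (mod 173)
13^4 = (13^2)^2 ≡ 169^2 = 28561 ≡ 16 (mod 173)
13^7 = 13^4 · 13^2 · 13^1 ≡ 16 · 169 · 13 ≡ 33 (mod 173).
So M = 33. Farid computes K = M^15 mod 173.
33^1 ≡ 33 (mod 173)
33^2 = (33^1)^2 ≡ 33^2 = 1089 ≡ 51 (mod 173)
33^4 = (33^2)^2 ≡ 51^2 = 2601 ≡ 6 (mod 173)
33^8 = (33^4)^2 ≡ 6^2 = 36 ≡ 36 (mod 173)
33^15 = 33^8 · 33^4 · 33^2 · 33^1 ≡ 36 · 6 · 51 · 33 ≡ 55 (mod 173).

55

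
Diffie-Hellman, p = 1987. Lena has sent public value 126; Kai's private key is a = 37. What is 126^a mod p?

410

Shared key K = 126^37 mod 1987.
126^1 ≡ 126 (mod 1987)
126^2 = (126^1)^2 ≡ 126^2 = 15876 ≡ 1967 (mod 1987)
126^4 = (126^2)^2 ≡ 1967^2 = 3869089 ≡ 400 (mod 1987)
126^8 = (126^4)^2 ≡ 400^2 = 160000 ≡ 1040 (mod 1987)
126^16 = (126^8)^2 ≡ 1040^2 = 1081600 ≡ 672 (mod 1987)
126^32 = (126^16)^2 ≡ 672^2 = 451584 ≡ 535 (mod 1987)
126^37 = 126^32 · 126^4 · 126^1 ≡ 535 · 400 · 126 ≡ 410 (mod 1987).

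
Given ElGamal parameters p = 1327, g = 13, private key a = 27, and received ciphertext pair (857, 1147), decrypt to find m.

246

Shared mask s = c₁^a mod p = 857^27 mod 1327.
857^1 ≡ 857 (mod 1327)
857^2 = (857^1)^2 ≡ 857^2 = 734449 ≡ 618 (mod 1327)
857^4 = (857^2)^2 ≡ 618^2 = 381924 ≡ 1075 (mod 1327)
857^8 = (857^4)^2 ≡ 1075^2 = 1155625 ≡ 1135 (mod 1327)
857^16 = (857^8)^2 ≡ 1135^2 = 1288225 ≡ 1035 (mod 1327)
857^27 = 857^16 · 857^8 · 857^2 · 857^1 ≡ 1035 · 1135 · 618 · 857 ≡ 64 (mod 1327).
So s = 64; s⁻¹ ≡ 1016 (mod 1327).
m = c₂ · s⁻¹ mod 1327 = 1147 · 1016 mod 1327 = 246.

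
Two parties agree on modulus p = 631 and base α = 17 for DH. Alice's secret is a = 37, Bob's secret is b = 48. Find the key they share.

Bob sends B = α^b mod p = 17^48 mod 631.
17^1 ≡ 17 (mod 631)
17^2 = (17^1)^2 ≡ 17^2 = 289 ≡ 289 (mod 631)
17^4 = (17^2)^2 ≡ 289^2 = 83521 ≡ 229 (mod 631)
17^8 = (17^4)^2 ≡ 229^2 = 52441 ≡ 68 (mod 631)
17^16 = (17^8)^2 ≡ 68^2 = 4624 ≡ 207 (mod 631)
17^32 = (17^16)^2 ≡ 207^2 = 42849 ≡ 572 (mod 631)
17^48 = 17^32 · 17^16 ≡ 572 · 207 ≡ 407 (mod 631).
So B = 407. Alice then computes K = B^a mod p = 407^37 mod 631.
407^1 ≡ 407 (mod 631)
407^2 = (407^1)^2 ≡ 407^2 = 165649 ≡ 327 (mod 631)
407^4 = (407^2)^2 ≡ 327^2 = 106929 ≡ 290 (mod 631)
407^8 = (407^4)^2 ≡ 290^2 = 84100 ≡ 177 (mod 631)
407^16 = (407^8)^2 ≡ 177^2 = 31329 ≡ 410 (mod 631)
407^32 = (407^16)^2 ≡ 410^2 = 168100 ≡ 254 (mod 631)
407^37 = 407^32 · 407^4 · 407^1 ≡ 254 · 290 · 407 ≡ 179 (mod 631).

179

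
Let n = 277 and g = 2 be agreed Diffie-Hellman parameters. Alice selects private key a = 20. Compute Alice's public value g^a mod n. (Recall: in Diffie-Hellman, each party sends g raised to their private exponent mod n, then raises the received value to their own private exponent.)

131

Public value = 2^20 mod 277.
2^1 ≡ 2 (mod 277)
2^2 = (2^1)^2 ≡ 2^2 = 4 ≡ 4 (mod 277)
2^4 = (2^2)^2 ≡ 4^2 = 16 ≡ 16 (mod 277)
2^8 = (2^4)^2 ≡ 16^2 = 256 ≡ 256 (mod 277)
2^16 = (2^8)^2 ≡ 256^2 = 65536 ≡ 164 (mod 277)
2^20 = 2^16 · 2^4 ≡ 164 · 16 ≡ 131 (mod 277).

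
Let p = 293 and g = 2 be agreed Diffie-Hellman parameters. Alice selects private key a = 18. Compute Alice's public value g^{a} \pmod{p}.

202

Public value = 2^{18} \pmod{293}.
2^1 ≡ 2 (mod 293)
2^2 = (2^1)^2 ≡ 2^2 = 4 ≡ 4 (mod 293)
2^4 = (2^2)^2 ≡ 4^2 = 16 ≡ 16 (mod 293)
2^8 = (2^4)^2 ≡ 16^2 = 256 ≡ 256 (mod 293)
2^16 = (2^8)^2 ≡ 256^2 = 65536 ≡ 197 (mod 293)
2^18 = 2^16 · 2^2 ≡ 197 · 4 ≡ 202 (mod 293).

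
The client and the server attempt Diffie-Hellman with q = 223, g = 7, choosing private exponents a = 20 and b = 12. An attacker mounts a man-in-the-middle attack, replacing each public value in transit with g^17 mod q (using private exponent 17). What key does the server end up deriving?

197

The server receives an attacker's public value M = 7^17 mod 223 instead of the honest one.
7^1 ≡ 7 (mod 223)
7^2 = (7^1)^2 ≡ 7^2 = 49 ≡ 49 (mod 223)
7^4 = (7^2)^2 ≡ 49^2 = 2401 ≡ 171 (mod 223)
7^8 = (7^4)^2 ≡ 171^2 = 29241 ≡ 28 (mod 223)
7^16 = (7^8)^2 ≡ 28^2 = 784 ≡ 115 (mod 223)
7^17 = 7^16 · 7^1 ≡ 115 · 7 ≡ 136 (mod 223).
So M = 136. The server computes K = M^12 mod 223.
136^1 ≡ 136 (mod 223)
136^2 = (136^1)^2 ≡ 136^2 = 18496 ≡ 210 (mod 223)
136^4 = (136^2)^2 ≡ 210^2 = 44100 ≡ 169 (mod 223)
136^8 = (136^4)^2 ≡ 169^2 = 28561 ≡ 17 (mod 223)
136^12 = 136^8 · 136^4 ≡ 17 · 169 ≡ 197 (mod 223).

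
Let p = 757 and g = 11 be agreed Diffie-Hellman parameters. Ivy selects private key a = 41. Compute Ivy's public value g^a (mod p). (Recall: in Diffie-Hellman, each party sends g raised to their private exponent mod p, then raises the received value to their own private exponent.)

482

Public value = 11^41 (mod 757).
11^1 ≡ 11 (mod 757)
11^2 = (11^1)^2 ≡ 11^2 = 121 ≡ 121 (mod 757)
11^4 = (11^2)^2 ≡ 121^2 = 14641 ≡ 258 (mod 757)
11^8 = (11^4)^2 ≡ 258^2 = 66564 ≡ 705 (mod 757)
11^16 = (11^8)^2 ≡ 705^2 = 497025 ≡ 433 (mod 757)
11^32 = (11^16)^2 ≡ 433^2 = 187489 ≡ 510 (mod 757)
11^41 = 11^32 · 11^8 · 11^1 ≡ 510 · 705 · 11 ≡ 482 (mod 757).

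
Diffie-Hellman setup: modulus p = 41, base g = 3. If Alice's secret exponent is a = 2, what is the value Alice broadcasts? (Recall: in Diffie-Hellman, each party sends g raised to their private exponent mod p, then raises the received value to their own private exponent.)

Public value = 3^2 mod 41.
3^1 ≡ 3 (mod 41)
3^2 = (3^1)^2 ≡ 3^2 = 9 ≡ 9 (mod 41)

9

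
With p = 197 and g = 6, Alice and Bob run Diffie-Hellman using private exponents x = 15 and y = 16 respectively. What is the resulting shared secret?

36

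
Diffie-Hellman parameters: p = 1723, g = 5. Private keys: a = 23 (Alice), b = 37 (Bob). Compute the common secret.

1169

Bob sends B = g^b mod p = 5^37 mod 1723.
5^1 ≡ 5 (mod 1723)
5^2 = (5^1)^2 ≡ 5^2 = 25 ≡ 25 (mod 1723)
5^4 = (5^2)^2 ≡ 25^2 = 625 ≡ 625 (mod 1723)
5^8 = (5^4)^2 ≡ 625^2 = 390625 ≡ 1227 (mod 1723)
5^16 = (5^8)^2 ≡ 1227^2 = 1505529 ≡ 1350 (mod 1723)
5^32 = (5^16)^2 ≡ 1350^2 = 1822500 ≡ 1289 (mod 1723)
5^37 = 5^32 · 5^4 · 5^1 ≡ 1289 · 625 · 5 ≡ 1474 (mod 1723).
So B = 1474. Alice then computes K = B^a mod p = 1474^23 mod 1723.
1474^1 ≡ 1474 (mod 1723)
1474^2 = (1474^1)^2 ≡ 1474^2 = 2172676 ≡ 1696 (mod 1723)
1474^4 = (1474^2)^2 ≡ 1696^2 = 2876416 ≡ 729 (mod 1723)
1474^8 = (1474^4)^2 ≡ 729^2 = 531441 ≡ 757 (mod 1723)
1474^16 = (1474^8)^2 ≡ 757^2 = 573049 ≡ 1013 (mod 1723)
1474^23 = 1474^16 · 1474^4 · 1474^2 · 1474^1 ≡ 1013 · 729 · 1696 · 1474 ≡ 1169 (mod 1723).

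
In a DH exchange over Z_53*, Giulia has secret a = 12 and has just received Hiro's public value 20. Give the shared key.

Shared key K = 20^12 mod 53.
20^1 ≡ 20 (mod 53)
20^2 = (20^1)^2 ≡ 20^2 = 400 ≡ 29 (mod 53)
20^4 = (20^2)^2 ≡ 29^2 = 841 ≡ 46 (mod 53)
20^8 = (20^4)^2 ≡ 46^2 = 2116 ≡ 49 (mod 53)
20^12 = 20^8 · 20^4 ≡ 49 · 46 ≡ 28 (mod 53).

28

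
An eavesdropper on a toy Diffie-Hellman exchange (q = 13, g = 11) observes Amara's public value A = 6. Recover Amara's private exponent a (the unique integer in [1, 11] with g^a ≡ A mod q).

11

Try successive powers of 11 modulo 13:
11^1 ≡ 11
11^2 ≡ 4
11^3 ≡ 5
11^4 ≡ 3
11^5 ≡ 7
11^6 ≡ 12
11^7 ≡ 2
11^8 ≡ 9
11^9 ≡ 8
11^10 ≡ 10
11^11 ≡ 6
Found: a = 11.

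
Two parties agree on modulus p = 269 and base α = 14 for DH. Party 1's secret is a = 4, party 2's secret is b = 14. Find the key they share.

Party 2 sends B = α^b mod p = 14^14 mod 269.
14^1 ≡ 14 (mod 269)
14^2 = (14^1)^2 ≡ 14^2 = 196 ≡ 196 (mod 269)
14^4 = (14^2)^2 ≡ 196^2 = 38416 ≡ 218 (mod 269)
14^8 = (14^4)^2 ≡ 218^2 = 47524 ≡ 180 (mod 269)
14^14 = 14^8 · 14^4 · 14^2 ≡ 180 · 218 · 196 ≡ 61 (mod 269).
So B = 61. Party 1 then computes K = B^a mod p = 61^4 mod 269.
61^1 ≡ 61 (mod 269)
61^2 = (61^1)^2 ≡ 61^2 = 3721 ≡ 224 (mod 269)
61^4 = (61^2)^2 ≡ 224^2 = 50176 ≡ 142 (mod 269)

142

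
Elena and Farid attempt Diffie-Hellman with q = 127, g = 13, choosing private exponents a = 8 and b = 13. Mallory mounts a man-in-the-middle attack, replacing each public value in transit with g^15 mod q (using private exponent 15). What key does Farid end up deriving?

47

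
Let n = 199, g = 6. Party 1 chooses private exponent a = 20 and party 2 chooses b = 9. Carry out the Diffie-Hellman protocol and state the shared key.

139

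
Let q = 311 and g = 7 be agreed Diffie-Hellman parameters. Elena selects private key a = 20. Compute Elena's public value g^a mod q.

Public value = 7^20 mod 311.
7^1 ≡ 7 (mod 311)
7^2 = (7^1)^2 ≡ 7^2 = 49 ≡ 49 (mod 311)
7^4 = (7^2)^2 ≡ 49^2 = 2401 ≡ 224 (mod 311)
7^8 = (7^4)^2 ≡ 224^2 = 50176 ≡ 105 (mod 311)
7^16 = (7^8)^2 ≡ 105^2 = 11025 ≡ 140 (mod 311)
7^20 = 7^16 · 7^4 ≡ 140 · 224 ≡ 260 (mod 311).

260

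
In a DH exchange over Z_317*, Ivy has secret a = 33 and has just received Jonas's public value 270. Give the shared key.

Shared key K = 270^33 mod 317.
270^1 ≡ 270 (mod 317)
270^2 = (270^1)^2 ≡ 270^2 = 72900 ≡ 307 (mod 317)
270^4 = (270^2)^2 ≡ 307^2 = 94249 ≡ 100 (mod 317)
270^8 = (270^4)^2 ≡ 100^2 = 10000 ≡ 173 (mod 317)
270^16 = (270^8)^2 ≡ 173^2 = 29929 ≡ 131 (mod 317)
270^32 = (270^16)^2 ≡ 131^2 = 17161 ≡ 43 (mod 317)
270^33 = 270^32 · 270^1 ≡ 43 · 270 ≡ 198 (mod 317).

198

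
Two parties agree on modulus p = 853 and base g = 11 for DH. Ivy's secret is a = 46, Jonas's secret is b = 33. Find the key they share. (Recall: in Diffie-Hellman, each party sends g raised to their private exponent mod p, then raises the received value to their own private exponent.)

706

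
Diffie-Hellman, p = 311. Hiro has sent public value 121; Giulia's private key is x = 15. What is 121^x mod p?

113

Shared key K = 121^15 mod 311.
121^1 ≡ 121 (mod 311)
121^2 = (121^1)^2 ≡ 121^2 = 14641 ≡ 24 (mod 311)
121^4 = (121^2)^2 ≡ 24^2 = 576 ≡ 265 (mod 311)
121^8 = (121^4)^2 ≡ 265^2 = 70225 ≡ 250 (mod 311)
121^15 = 121^8 · 121^4 · 121^2 · 121^1 ≡ 250 · 265 · 24 · 121 ≡ 113 (mod 311).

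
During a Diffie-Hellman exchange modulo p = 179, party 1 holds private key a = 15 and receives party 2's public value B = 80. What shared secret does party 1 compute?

Shared key K = 80^15 mod 179.
80^1 ≡ 80 (mod 179)
80^2 = (80^1)^2 ≡ 80^2 = 6400 ≡ 135 (mod 179)
80^4 = (80^2)^2 ≡ 135^2 = 18225 ≡ 146 (mod 179)
80^8 = (80^4)^2 ≡ 146^2 = 21316 ≡ 15 (mod 179)
80^15 = 80^8 · 80^4 · 80^2 · 80^1 ≡ 15 · 146 · 135 · 80 ≡ 14 (mod 179).

14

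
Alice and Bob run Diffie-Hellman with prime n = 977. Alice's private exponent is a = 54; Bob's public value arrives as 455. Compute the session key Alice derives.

Shared key K = 455^54 mod 977.
455^1 ≡ 455 (mod 977)
455^2 = (455^1)^2 ≡ 455^2 = 207025 ≡ 878 (mod 977)
455^4 = (455^2)^2 ≡ 878^2 = 770884 ≡ 31 (mod 977)
455^8 = (455^4)^2 ≡ 31^2 = 961 ≡ 961 (mod 977)
455^16 = (455^8)^2 ≡ 961^2 = 923521 ≡ 256 (mod 977)
455^32 = (455^16)^2 ≡ 256^2 = 65536 ≡ 77 (mod 977)
455^54 = 455^32 · 455^16 · 455^4 · 455^2 ≡ 77 · 256 · 31 · 878 ≡ 689 (mod 977).

689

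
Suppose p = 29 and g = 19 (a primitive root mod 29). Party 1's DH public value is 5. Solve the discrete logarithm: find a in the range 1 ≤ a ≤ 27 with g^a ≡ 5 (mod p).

18

Try successive powers of 19 modulo 29:
19^1 ≡ 19
19^2 ≡ 13
19^3 ≡ 15
19^4 ≡ 24
19^5 ≡ 21
19^6 ≡ 22
19^7 ≡ 12
19^8 ≡ 25
19^9 ≡ 11
19^10 ≡ 6
19^11 ≡ 27
19^12 ≡ 20
19^13 ≡ 3
19^14 ≡ 28
19^15 ≡ 10
19^16 ≡ 16
19^17 ≡ 14
19^18 ≡ 5
Found: a = 18.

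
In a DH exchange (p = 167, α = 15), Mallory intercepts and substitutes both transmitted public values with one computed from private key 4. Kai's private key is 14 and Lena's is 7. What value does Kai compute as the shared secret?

12

Kai receives Mallory's public value M = 15^4 mod 167 instead of the honest one.
15^1 ≡ 15 (mod 167)
15^2 = (15^1)^2 ≡ 15^2 = 225 ≡ 58 (mod 167)
15^4 = (15^2)^2 ≡ 58^2 = 3364 ≡ 24 (mod 167)
So M = 24. Kai computes K = M^14 mod 167.
24^1 ≡ 24 (mod 167)
24^2 = (24^1)^2 ≡ 24^2 = 576 ≡ 75 (mod 167)
24^4 = (24^2)^2 ≡ 75^2 = 5625 ≡ 114 (mod 167)
24^8 = (24^4)^2 ≡ 114^2 = 12996 ≡ 137 (mod 167)
24^14 = 24^8 · 24^4 · 24^2 ≡ 137 · 114 · 75 ≡ 12 (mod 167).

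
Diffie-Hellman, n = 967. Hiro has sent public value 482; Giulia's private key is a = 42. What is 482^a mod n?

69

Shared key K = 482^42 mod 967.
482^1 ≡ 482 (mod 967)
482^2 = (482^1)^2 ≡ 482^2 = 232324 ≡ 244 (mod 967)
482^4 = (482^2)^2 ≡ 244^2 = 59536 ≡ 549 (mod 967)
482^8 = (482^4)^2 ≡ 549^2 = 301401 ≡ 664 (mod 967)
482^16 = (482^8)^2 ≡ 664^2 = 440896 ≡ 911 (mod 967)
482^32 = (482^16)^2 ≡ 911^2 = 829921 ≡ 235 (mod 967)
482^42 = 482^32 · 482^8 · 482^2 ≡ 235 · 664 · 244 ≡ 69 (mod 967).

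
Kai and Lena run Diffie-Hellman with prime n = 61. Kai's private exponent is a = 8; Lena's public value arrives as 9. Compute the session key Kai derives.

Shared key K = 9^8 mod 61.
9^1 ≡ 9 (mod 61)
9^2 = (9^1)^2 ≡ 9^2 = 81 ≡ 20 (mod 61)
9^4 = (9^2)^2 ≡ 20^2 = 400 ≡ 34 (mod 61)
9^8 = (9^4)^2 ≡ 34^2 = 1156 ≡ 58 (mod 61)

58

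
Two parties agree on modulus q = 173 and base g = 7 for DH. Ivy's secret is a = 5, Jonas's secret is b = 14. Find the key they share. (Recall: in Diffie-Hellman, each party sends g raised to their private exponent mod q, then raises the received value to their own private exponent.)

Ivy sends A = g^a mod q = 7^5 mod 173.
7^1 ≡ 7 (mod 173)
7^2 = (7^1)^2 ≡ 7^2 = 49 ≡ 49 (mod 173)
7^4 = (7^2)^2 ≡ 49^2 = 2401 ≡ 152 (mod 173)
7^5 = 7^4 · 7^1 ≡ 152 · 7 ≡ 26 (mod 173).
So A = 26. Jonas then computes K = A^b mod q = 26^14 mod 173.
26^1 ≡ 26 (mod 173)
26^2 = (26^1)^2 ≡ 26^2 = 676 ≡ 157 (mod 173)
26^4 = (26^2)^2 ≡ 157^2 = 24649 ≡ 83 (mod 173)
26^8 = (26^4)^2 ≡ 83^2 = 6889 ≡ 142 (mod 173)
26^14 = 26^8 · 26^4 · 26^2 ≡ 142 · 83 · 157 ≡ 167 (mod 173).

167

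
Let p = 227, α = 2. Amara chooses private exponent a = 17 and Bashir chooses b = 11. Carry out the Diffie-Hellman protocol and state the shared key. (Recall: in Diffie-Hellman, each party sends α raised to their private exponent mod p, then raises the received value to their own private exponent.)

Amara sends A = α^a mod p = 2^17 mod 227.
2^1 ≡ 2 (mod 227)
2^2 = (2^1)^2 ≡ 2^2 = 4 ≡ 4 (mod 227)
2^4 = (2^2)^2 ≡ 4^2 = 16 ≡ 16 (mod 227)
2^8 = (2^4)^2 ≡ 16^2 = 256 ≡ 29 (mod 227)
2^16 = (2^8)^2 ≡ 29^2 = 841 ≡ 160 (mod 227)
2^17 = 2^16 · 2^1 ≡ 160 · 2 ≡ 93 (mod 227).
So A = 93. Bashir then computes K = A^b mod p = 93^11 mod 227.
93^1 ≡ 93 (mod 227)
93^2 = (93^1)^2 ≡ 93^2 = 8649 ≡ 23 (mod 227)
93^4 = (93^2)^2 ≡ 23^2 = 529 ≡ 75 (mod 227)
93^8 = (93^4)^2 ≡ 75^2 = 5625 ≡ 177 (mod 227)
93^11 = 93^8 · 93^2 · 93^1 ≡ 177 · 23 · 93 ≡ 194 (mod 227).

194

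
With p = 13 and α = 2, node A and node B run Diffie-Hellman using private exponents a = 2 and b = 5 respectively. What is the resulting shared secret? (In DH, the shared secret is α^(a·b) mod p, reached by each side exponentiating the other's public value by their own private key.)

Node B sends B = α^b mod p = 2^5 mod 13.
2^1 ≡ 2 (mod 13)
2^2 = (2^1)^2 ≡ 2^2 = 4 ≡ 4 (mod 13)
2^4 = (2^2)^2 ≡ 4^2 = 16 ≡ 3 (mod 13)
2^5 = 2^4 · 2^1 ≡ 3 · 2 ≡ 6 (mod 13).
So B = 6. Node A then computes K = B^a mod p = 6^2 mod 13.
6^1 ≡ 6 (mod 13)
6^2 = (6^1)^2 ≡ 6^2 = 36 ≡ 10 (mod 13)

10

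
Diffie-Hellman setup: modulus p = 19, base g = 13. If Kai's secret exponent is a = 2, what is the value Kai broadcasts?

Public value = 13^2 mod 19.
13^1 ≡ 13 (mod 19)
13^2 = (13^1)^2 ≡ 13^2 = 169 ≡ 17 (mod 19)

17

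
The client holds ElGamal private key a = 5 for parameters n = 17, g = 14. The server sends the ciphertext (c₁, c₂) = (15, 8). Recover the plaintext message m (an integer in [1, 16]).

Shared mask s = c₁^a mod n = 15^5 mod 17.
15^1 ≡ 15 (mod 17)
15^2 = (15^1)^2 ≡ 15^2 = 225 ≡ 4 (mod 17)
15^4 = (15^2)^2 ≡ 4^2 = 16 ≡ 16 (mod 17)
15^5 = 15^4 · 15^1 ≡ 16 · 15 ≡ 2 (mod 17).
So s = 2; s⁻¹ ≡ 9 (mod 17).
m = c₂ · s⁻¹ mod 17 = 8 · 9 mod 17 = 4.

4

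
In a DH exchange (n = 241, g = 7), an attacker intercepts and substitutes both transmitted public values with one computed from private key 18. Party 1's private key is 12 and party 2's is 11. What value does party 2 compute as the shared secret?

Party 2 receives an attacker's public value M = 7^18 mod 241 instead of the honest one.
7^1 ≡ 7 (mod 241)
7^2 = (7^1)^2 ≡ 7^2 = 49 ≡ 49 (mod 241)
7^4 = (7^2)^2 ≡ 49^2 = 2401 ≡ 232 (mod 241)
7^8 = (7^4)^2 ≡ 232^2 = 53824 ≡ 81 (mod 241)
7^16 = (7^8)^2 ≡ 81^2 = 6561 ≡ 54 (mod 241)
7^18 = 7^16 · 7^2 ≡ 54 · 49 ≡ 236 (mod 241).
So M = 236. Party 2 computes K = M^11 mod 241.
236^1 ≡ 236 (mod 241)
236^2 = (236^1)^2 ≡ 236^2 = 55696 ≡ 25 (mod 241)
236^4 = (236^2)^2 ≡ 25^2 = 625 ≡ 143 (mod 241)
236^8 = (236^4)^2 ≡ 143^2 = 20449 ≡ 205 (mod 241)
236^11 = 236^8 · 236^2 · 236^1 ≡ 205 · 25 · 236 ≡ 162 (mod 241).

162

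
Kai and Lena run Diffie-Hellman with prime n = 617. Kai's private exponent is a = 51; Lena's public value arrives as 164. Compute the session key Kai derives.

78

Shared key K = 164^51 mod 617.
164^1 ≡ 164 (mod 617)
164^2 = (164^1)^2 ≡ 164^2 = 26896 ≡ 365 (mod 617)
164^4 = (164^2)^2 ≡ 365^2 = 133225 ≡ 570 (mod 617)
164^8 = (164^4)^2 ≡ 570^2 = 324900 ≡ 358 (mod 617)
164^16 = (164^8)^2 ≡ 358^2 = 128164 ≡ 445 (mod 617)
164^32 = (164^16)^2 ≡ 445^2 = 198025 ≡ 585 (mod 617)
164^51 = 164^32 · 164^16 · 164^2 · 164^1 ≡ 585 · 445 · 365 · 164 ≡ 78 (mod 617).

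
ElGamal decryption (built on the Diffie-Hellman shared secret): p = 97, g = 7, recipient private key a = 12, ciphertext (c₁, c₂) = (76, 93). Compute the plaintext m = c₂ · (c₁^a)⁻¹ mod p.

Shared mask s = c₁^a mod p = 76^12 mod 97.
76^1 ≡ 76 (mod 97)
76^2 = (76^1)^2 ≡ 76^2 = 5776 ≡ 53 (mod 97)
76^4 = (76^2)^2 ≡ 53^2 = 2809 ≡ 93 (mod 97)
76^8 = (76^4)^2 ≡ 93^2 = 8649 ≡ 16 (mod 97)
76^12 = 76^8 · 76^4 ≡ 16 · 93 ≡ 33 (mod 97).
So s = 33; s⁻¹ ≡ 50 (mod 97).
m = c₂ · s⁻¹ mod 97 = 93 · 50 mod 97 = 91.

91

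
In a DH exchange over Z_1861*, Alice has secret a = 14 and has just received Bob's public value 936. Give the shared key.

25

Shared key K = 936^14 mod 1861.
936^1 ≡ 936 (mod 1861)
936^2 = (936^1)^2 ≡ 936^2 = 876096 ≡ 1426 (mod 1861)
936^4 = (936^2)^2 ≡ 1426^2 = 2033476 ≡ 1264 (mod 1861)
936^8 = (936^4)^2 ≡ 1264^2 = 1597696 ≡ 958 (mod 1861)
936^14 = 936^8 · 936^4 · 936^2 ≡ 958 · 1264 · 1426 ≡ 25 (mod 1861).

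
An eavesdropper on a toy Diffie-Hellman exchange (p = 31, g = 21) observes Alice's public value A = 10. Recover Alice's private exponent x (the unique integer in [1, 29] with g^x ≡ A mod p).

16

Try successive powers of 21 modulo 31:
21^1 ≡ 21
21^2 ≡ 7
21^3 ≡ 23
21^4 ≡ 18
21^5 ≡ 6
21^6 ≡ 2
21^7 ≡ 11
21^8 ≡ 14
21^9 ≡ 15
21^10 ≡ 5
21^11 ≡ 12
21^12 ≡ 4
21^13 ≡ 22
21^14 ≡ 28
21^15 ≡ 30
21^16 ≡ 10
Found: x = 16.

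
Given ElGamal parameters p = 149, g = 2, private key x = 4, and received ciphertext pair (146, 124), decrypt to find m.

42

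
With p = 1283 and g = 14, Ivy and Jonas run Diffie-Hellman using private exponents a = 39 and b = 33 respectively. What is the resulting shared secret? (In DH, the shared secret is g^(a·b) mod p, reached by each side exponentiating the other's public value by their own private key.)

247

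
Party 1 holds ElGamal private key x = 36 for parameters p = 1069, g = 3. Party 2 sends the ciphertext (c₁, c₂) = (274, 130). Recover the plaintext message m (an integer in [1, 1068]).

668

Shared mask s = c₁^x mod p = 274^36 mod 1069.
274^1 ≡ 274 (mod 1069)
274^2 = (274^1)^2 ≡ 274^2 = 75076 ≡ 246 (mod 1069)
274^4 = (274^2)^2 ≡ 246^2 = 60516 ≡ 652 (mod 1069)
274^8 = (274^4)^2 ≡ 652^2 = 425104 ≡ 711 (mod 1069)
274^16 = (274^8)^2 ≡ 711^2 = 505521 ≡ 953 (mod 1069)
274^32 = (274^16)^2 ≡ 953^2 = 908209 ≡ 628 (mod 1069)
274^36 = 274^32 · 274^4 ≡ 628 · 652 ≡ 29 (mod 1069).
So s = 29; s⁻¹ ≡ 811 (mod 1069).
m = c₂ · s⁻¹ mod 1069 = 130 · 811 mod 1069 = 668.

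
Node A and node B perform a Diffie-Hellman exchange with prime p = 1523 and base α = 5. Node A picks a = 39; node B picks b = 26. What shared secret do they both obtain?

957

Node B sends B = α^b mod p = 5^26 mod 1523.
5^1 ≡ 5 (mod 1523)
5^2 = (5^1)^2 ≡ 5^2 = 25 ≡ 25 (mod 1523)
5^4 = (5^2)^2 ≡ 25^2 = 625 ≡ 625 (mod 1523)
5^8 = (5^4)^2 ≡ 625^2 = 390625 ≡ 737 (mod 1523)
5^16 = (5^8)^2 ≡ 737^2 = 543169 ≡ 981 (mod 1523)
5^26 = 5^16 · 5^8 · 5^2 ≡ 981 · 737 · 25 ≡ 1484 (mod 1523).
So B = 1484. Node A then computes K = B^a mod p = 1484^39 mod 1523.
1484^1 ≡ 1484 (mod 1523)
1484^2 = (1484^1)^2 ≡ 1484^2 = 2202256 ≡ 1521 (mod 1523)
1484^4 = (1484^2)^2 ≡ 1521^2 = 2313441 ≡ 4 (mod 1523)
1484^8 = (1484^4)^2 ≡ 4^2 = 16 ≡ 16 (mod 1523)
1484^16 = (1484^8)^2 ≡ 16^2 = 256 ≡ 256 (mod 1523)
1484^32 = (1484^16)^2 ≡ 256^2 = 65536 ≡ 47 (mod 1523)
1484^39 = 1484^32 · 1484^4 · 1484^2 · 1484^1 ≡ 47 · 4 · 1521 · 1484 ≡ 957 (mod 1523).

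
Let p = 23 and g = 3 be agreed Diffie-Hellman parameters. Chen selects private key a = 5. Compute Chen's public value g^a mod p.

13

Public value = 3^5 mod 23.
3^1 ≡ 3 (mod 23)
3^2 = (3^1)^2 ≡ 3^2 = 9 ≡ 9 (mod 23)
3^4 = (3^2)^2 ≡ 9^2 = 81 ≡ 12 (mod 23)
3^5 = 3^4 · 3^1 ≡ 12 · 3 ≡ 13 (mod 23).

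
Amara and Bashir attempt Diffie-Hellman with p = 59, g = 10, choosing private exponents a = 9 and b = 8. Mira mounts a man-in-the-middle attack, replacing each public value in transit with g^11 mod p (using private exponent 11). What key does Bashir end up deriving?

49

Bashir receives Mira's public value M = 10^11 mod 59 instead of the honest one.
10^1 ≡ 10 (mod 59)
10^2 = (10^1)^2 ≡ 10^2 = 100 ≡ 41 (mod 59)
10^4 = (10^2)^2 ≡ 41^2 = 1681 ≡ 29 (mod 59)
10^8 = (10^4)^2 ≡ 29^2 = 841 ≡ 15 (mod 59)
10^11 = 10^8 · 10^2 · 10^1 ≡ 15 · 41 · 10 ≡ 14 (mod 59).
So M = 14. Bashir computes K = M^8 mod 59.
14^1 ≡ 14 (mod 59)
14^2 = (14^1)^2 ≡ 14^2 = 196 ≡ 19 (mod 59)
14^4 = (14^2)^2 ≡ 19^2 = 361 ≡ 7 (mod 59)
14^8 = (14^4)^2 ≡ 7^2 = 49 ≡ 49 (mod 59)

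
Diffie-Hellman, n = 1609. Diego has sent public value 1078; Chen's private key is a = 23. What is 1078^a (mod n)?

390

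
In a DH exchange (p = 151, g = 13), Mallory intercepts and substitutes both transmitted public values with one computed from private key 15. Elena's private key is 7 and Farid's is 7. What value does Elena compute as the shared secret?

Elena receives Mallory's public value M = 13^15 mod 151 instead of the honest one.
13^1 ≡ 13 (mod 151)
13^2 = (13^1)^2 ≡ 13^2 = 169 ≡ 18 (mod 151)
13^4 = (13^2)^2 ≡ 18^2 = 324 ≡ 22 (mod 151)
13^8 = (13^4)^2 ≡ 22^2 = 484 ≡ 31 (mod 151)
13^15 = 13^8 · 13^4 · 13^2 · 13^1 ≡ 31 · 22 · 18 · 13 ≡ 132 (mod 151).
So M = 132. Elena computes K = M^7 mod 151.
132^1 ≡ 132 (mod 151)
132^2 = (132^1)^2 ≡ 132^2 = 17424 ≡ 59 (mod 151)
132^4 = (132^2)^2 ≡ 59^2 = 3481 ≡ 8 (mod 151)
132^7 = 132^4 · 132^2 · 132^1 ≡ 8 · 59 · 132 ≡ 92 (mod 151).

92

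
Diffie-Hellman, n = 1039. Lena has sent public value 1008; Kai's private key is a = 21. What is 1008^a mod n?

Shared key K = 1008^21 mod 1039.
1008^1 ≡ 1008 (mod 1039)
1008^2 = (1008^1)^2 ≡ 1008^2 = 1016064 ≡ 961 (mod 1039)
1008^4 = (1008^2)^2 ≡ 961^2 = 923521 ≡ 889 (mod 1039)
1008^8 = (1008^4)^2 ≡ 889^2 = 790321 ≡ 681 (mod 1039)
1008^16 = (1008^8)^2 ≡ 681^2 = 463761 ≡ 367 (mod 1039)
1008^21 = 1008^16 · 1008^4 · 1008^1 ≡ 367 · 889 · 1008 ≡ 512 (mod 1039).

512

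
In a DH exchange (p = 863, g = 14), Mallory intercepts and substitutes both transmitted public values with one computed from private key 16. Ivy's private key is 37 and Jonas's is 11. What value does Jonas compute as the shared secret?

Jonas receives Mallory's public value M = 14^16 mod 863 instead of the honest one.
14^1 ≡ 14 (mod 863)
14^2 = (14^1)^2 ≡ 14^2 = 196 ≡ 196 (mod 863)
14^4 = (14^2)^2 ≡ 196^2 = 38416 ≡ 444 (mod 863)
14^8 = (14^4)^2 ≡ 444^2 = 197136 ≡ 372 (mod 863)
14^16 = (14^8)^2 ≡ 372^2 = 138384 ≡ 304 (mod 863)
So M = 304. Jonas computes K = M^11 mod 863.
304^1 ≡ 304 (mod 863)
304^2 = (304^1)^2 ≡ 304^2 = 92416 ≡ 75 (mod 863)
304^4 = (304^2)^2 ≡ 75^2 = 5625 ≡ 447 (mod 863)
304^8 = (304^4)^2 ≡ 447^2 = 199809 ≡ 456 (mod 863)
304^11 = 304^8 · 304^2 · 304^1 ≡ 456 · 75 · 304 ≡ 239 (mod 863).

239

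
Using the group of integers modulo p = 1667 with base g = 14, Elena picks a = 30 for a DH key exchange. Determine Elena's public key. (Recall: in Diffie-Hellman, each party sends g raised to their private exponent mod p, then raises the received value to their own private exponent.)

Public value = 14^30 mod 1667.
14^1 ≡ 14 (mod 1667)
14^2 = (14^1)^2 ≡ 14^2 = 196 ≡ 196 (mod 1667)
14^4 = (14^2)^2 ≡ 196^2 = 38416 ≡ 75 (mod 1667)
14^8 = (14^4)^2 ≡ 75^2 = 5625 ≡ 624 (mod 1667)
14^16 = (14^8)^2 ≡ 624^2 = 389376 ≡ 965 (mod 1667)
14^30 = 14^16 · 14^8 · 14^4 · 14^2 ≡ 965 · 624 · 75 · 196 ≡ 337 (mod 1667).

337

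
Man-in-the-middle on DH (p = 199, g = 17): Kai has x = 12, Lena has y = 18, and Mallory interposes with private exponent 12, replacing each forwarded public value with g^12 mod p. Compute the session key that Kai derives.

Kai receives Mallory's public value M = 17^12 mod 199 instead of the honest one.
17^1 ≡ 17 (mod 199)
17^2 = (17^1)^2 ≡ 17^2 = 289 ≡ 90 (mod 199)
17^4 = (17^2)^2 ≡ 90^2 = 8100 ≡ 140 (mod 199)
17^8 = (17^4)^2 ≡ 140^2 = 19600 ≡ 98 (mod 199)
17^12 = 17^8 · 17^4 ≡ 98 · 140 ≡ 188 (mod 199).
So M = 188. Kai computes K = M^12 mod 199.
188^1 ≡ 188 (mod 199)
188^2 = (188^1)^2 ≡ 188^2 = 35344 ≡ 121 (mod 199)
188^4 = (188^2)^2 ≡ 121^2 = 14641 ≡ 114 (mod 199)
188^8 = (188^4)^2 ≡ 114^2 = 12996 ≡ 61 (mod 199)
188^12 = 188^8 · 188^4 ≡ 61 · 114 ≡ 188 (mod 199).

188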